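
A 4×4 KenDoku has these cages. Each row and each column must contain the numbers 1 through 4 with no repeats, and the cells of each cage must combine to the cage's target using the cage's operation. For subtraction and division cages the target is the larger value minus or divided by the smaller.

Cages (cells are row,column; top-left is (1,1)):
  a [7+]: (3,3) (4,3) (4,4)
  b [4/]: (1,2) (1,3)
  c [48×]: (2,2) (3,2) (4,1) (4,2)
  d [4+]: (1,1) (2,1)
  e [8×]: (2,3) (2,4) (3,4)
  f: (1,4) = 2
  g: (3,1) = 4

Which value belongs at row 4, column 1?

2

Cage f is given, so (1,4) = 2.
G is a freebie, so (3,1) = 4.
Row 3 now contains 4, so (3,4) = 1.
Column 1 already has 4; hence (4,1) = 2.
Cage e has product 8; hence (2,3) = 2.
1 is placed in column 4, so (2,4) = 4.
Column 3 now contains 2, leaving (3,3) = 3.
Cage a has sum 7; hence (4,3) = 1.
4 is placed in column 4, leaving (4,4) = 3.
Cage b needs two cells with quotient 4; hence (1,2) = 1.
Column 3 now contains 1, leaving (1,3) = 4.
Row 2 already has 4; hence (2,2) = 3.
Row 3 already has 3, so (3,2) = 2.
Row 4 now contains 3; hence (4,2) = 4.
Row 1 now contains 1; hence (1,1) = 3.
Row 2 now contains 3, which forces (2,1) = 1.
The full grid is 3 1 4 2 / 1 3 2 4 / 4 2 3 1 / 2 4 1 3.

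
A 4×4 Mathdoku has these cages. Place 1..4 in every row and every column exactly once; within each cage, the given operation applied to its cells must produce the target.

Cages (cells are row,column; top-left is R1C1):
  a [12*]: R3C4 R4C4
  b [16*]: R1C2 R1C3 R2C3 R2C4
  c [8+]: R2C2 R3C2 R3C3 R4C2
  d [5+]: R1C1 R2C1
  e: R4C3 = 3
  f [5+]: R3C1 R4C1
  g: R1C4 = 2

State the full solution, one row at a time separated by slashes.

Cage g is a single given cell, so R1C4 = 2.
E is a freebie, so R4C3 = 3.
3 is placed in row 4, so R4C4 = 4.
Cage b needs product 16, which forces R1C2 = 4.
Cage b needs product 16, so R1C3 = 1.
Cage b has product 16, leaving R2C3 = 4.
Column 4 now contains 4; hence R2C4 = 1.
1 is placed in column 3, leaving R3C3 = 2.
Column 4 now contains 4, so R3C4 = 3.
1 is placed in row 1, which forces R1C1 = 3.
1 is placed in row 2; hence R2C1 = 2.
Cage c needs sum 8; hence R2C2 = 3.
Row 3 already has 3, leaving R3C1 = 4.
Row 3 already has 3, leaving R3C2 = 1.
Cage f's pair has sum 5, so R4C1 = 1.
Cage c has sum 8; hence R4C2 = 2.

3 4 1 2 / 2 3 4 1 / 4 1 2 3 / 1 2 3 4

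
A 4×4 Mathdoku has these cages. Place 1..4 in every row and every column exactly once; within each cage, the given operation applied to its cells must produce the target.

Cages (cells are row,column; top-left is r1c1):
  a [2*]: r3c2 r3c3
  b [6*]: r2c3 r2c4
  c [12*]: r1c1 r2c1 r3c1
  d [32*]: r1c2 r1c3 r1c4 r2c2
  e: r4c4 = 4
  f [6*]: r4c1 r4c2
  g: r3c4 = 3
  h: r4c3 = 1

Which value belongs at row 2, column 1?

1

The 4 cells of cage d must have product 32, which forces r2c2 = 4.
Cage g is given, leaving r3c4 = 3.
Cage h is a single given cell, so r4c3 = 1.
Cage e is a single given cell, so r4c4 = 4.
The 4 cells of cage d must have product 32; hence r1c3 = 4.
The two cells of cage b must have product 6, leaving r2c3 = 3.
Column 4 already has 3, so r2c4 = 2.
The two cells of cage a must have product 2, so r3c2 = 1.
Column 3 now contains 1, which forces r3c3 = 2.
Cage c has product 12; hence r1c1 = 3.
Column 2 now contains 1, so r1c2 = 2.
2 is placed in column 4; hence r1c4 = 1.
3 is placed in row 2, which forces r2c1 = 1.
1 is placed in row 3; hence r3c1 = 4.
3 is placed in column 1, which forces r4c1 = 2.
Column 2 now contains 2, which forces r4c2 = 3.
Completed grid: 3 2 4 1 / 1 4 3 2 / 4 1 2 3 / 2 3 1 4.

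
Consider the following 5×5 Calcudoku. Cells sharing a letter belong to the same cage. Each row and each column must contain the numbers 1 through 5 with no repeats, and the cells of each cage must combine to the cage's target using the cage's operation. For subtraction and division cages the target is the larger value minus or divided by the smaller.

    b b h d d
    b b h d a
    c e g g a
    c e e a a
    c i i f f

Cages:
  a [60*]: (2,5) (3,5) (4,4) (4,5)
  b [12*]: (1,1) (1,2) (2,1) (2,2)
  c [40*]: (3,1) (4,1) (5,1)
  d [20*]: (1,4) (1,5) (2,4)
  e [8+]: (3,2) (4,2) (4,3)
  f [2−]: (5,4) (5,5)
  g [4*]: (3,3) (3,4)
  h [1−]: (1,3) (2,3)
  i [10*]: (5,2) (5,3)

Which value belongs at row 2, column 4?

{2, 5} are confined to (5,2) and (5,3) in row 5, so (5,1) = 4.
The only place for 3 in column 2 is (3,2).
In column 2, 5 can only go at (5,2), so (5,2) = 5.
Row 5 now contains 5, so (5,3) = 2.
The only place for 2 in row 1 is (1,5).
Cage d has product 20, leaving (1,4) = 5.
Cage d needs product 20, which forces (2,4) = 2.
2 is placed in column 5; hence (3,5) = 5.
Row 3 now contains 5, leaving (3,1) = 2.
The 3 cells of cage c must have product 40, so (4,1) = 5.
Row 2 needs a 5, and only (2,3) is open for it.
The two cells of cage h must have difference 1, so (1,3) = 4.
Column 3 now contains 4, which forces (3,3) = 1.
Row 3 now contains 1, which forces (3,4) = 4.
Column 3 now contains 1, which forces (4,3) = 3.
Row 4 already has 3, which forces (4,4) = 1.
Row 4 already has 1, leaving (4,5) = 4.
Column 4 already has 1, which forces (5,4) = 3.
Row 5 now contains 3, so (5,5) = 1.
Cage b needs product 12, so (1,1) = 3.
Row 1 now contains 4, leaving (1,2) = 1.
Cage b needs product 12, so (2,1) = 1.
The 4 cells of cage b must have product 12, leaving (2,2) = 4.
Column 5 now contains 1; hence (2,5) = 3.
Row 4 now contains 4, leaving (4,2) = 2.
Completed grid: 3 1 4 5 2 / 1 4 5 2 3 / 2 3 1 4 5 / 5 2 3 1 4 / 4 5 2 3 1.

2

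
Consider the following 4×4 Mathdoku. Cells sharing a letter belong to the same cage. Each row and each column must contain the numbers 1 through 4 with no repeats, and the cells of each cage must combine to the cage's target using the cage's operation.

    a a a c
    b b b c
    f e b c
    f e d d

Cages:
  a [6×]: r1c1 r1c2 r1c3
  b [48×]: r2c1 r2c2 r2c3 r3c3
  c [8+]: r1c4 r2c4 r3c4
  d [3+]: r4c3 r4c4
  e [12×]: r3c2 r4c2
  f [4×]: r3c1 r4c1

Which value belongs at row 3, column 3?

In row 1, 4 can only go at r1c4, so r1c4 = 4.
In row 3, 2 can only go at r3c3, so r3c3 = 2.
Column 3 now contains 2, so r4c3 = 1.
Cage d needs two cells with sum 3, which forces r4c4 = 2.
1 is placed in column 3, leaving r1c3 = 3.
3 is placed in column 3, which forces r2c3 = 4.
Cage f's pair has product 4, leaving r3c1 = 1.
Row 3 now contains 1, leaving r3c4 = 3.
1 is placed in row 4; hence r4c1 = 4.
4 is placed in row 4, leaving r4c2 = 3.
1 is placed in column 1, leaving r1c1 = 2.
Cage a needs product 6, which forces r1c2 = 1.
Cage b needs product 48; hence r2c1 = 3.
Column 2 now contains 3, which forces r2c2 = 2.
3 is placed in column 4; hence r2c4 = 1.
Row 3 already has 3; hence r3c2 = 4.
Filled in: 2 1 3 4 / 3 2 4 1 / 1 4 2 3 / 4 3 1 2.

2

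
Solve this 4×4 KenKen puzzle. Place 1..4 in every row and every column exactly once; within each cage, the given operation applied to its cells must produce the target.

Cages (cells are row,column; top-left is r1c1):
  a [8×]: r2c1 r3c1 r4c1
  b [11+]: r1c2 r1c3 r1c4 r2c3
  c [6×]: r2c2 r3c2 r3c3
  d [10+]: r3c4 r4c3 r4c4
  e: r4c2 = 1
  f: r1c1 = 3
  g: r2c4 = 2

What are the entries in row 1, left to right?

Cage f is a single given cell, which forces r1c1 = 3.
G is a freebie, leaving r2c4 = 2.
Cage e is a single given cell; hence r4c2 = 1.
2 is placed in column 4, which forces r4c4 = 4.
Cage b has sum 11, leaving r1c2 = 4.
The 4 cells of cage b must have sum 11, leaving r1c3 = 2.
Column 4 already has 4, leaving r1c4 = 1.
Column 2 already has 1, so r2c2 = 3.
Cage b has sum 11, which forces r2c3 = 4.
Cage c needs product 6, so r3c2 = 2.
The 3 cells of cage c must have product 6, so r3c3 = 1.
Column 4 already has 4, leaving r3c4 = 3.
Row 4 now contains 4, so r4c1 = 2.
Row 4 now contains 4, which forces r4c3 = 3.
Row 2 already has 4, so r2c1 = 1.
1 is placed in row 3, leaving r3c1 = 4.
Filled in: 3 4 2 1 / 1 3 4 2 / 4 2 1 3 / 2 1 3 4.

3 4 2 1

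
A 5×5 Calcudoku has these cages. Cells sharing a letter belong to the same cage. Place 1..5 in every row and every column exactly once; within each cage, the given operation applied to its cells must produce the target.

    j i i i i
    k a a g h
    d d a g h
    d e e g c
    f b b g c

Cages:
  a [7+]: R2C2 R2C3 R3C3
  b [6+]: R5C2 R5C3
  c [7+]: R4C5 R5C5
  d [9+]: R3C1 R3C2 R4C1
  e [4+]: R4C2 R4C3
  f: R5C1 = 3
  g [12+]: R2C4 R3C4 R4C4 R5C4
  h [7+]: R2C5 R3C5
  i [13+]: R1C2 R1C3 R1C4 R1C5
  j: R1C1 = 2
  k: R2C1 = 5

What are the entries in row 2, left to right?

J is a freebie, leaving R1C1 = 2.
Cage k is given; hence R2C1 = 5.
Cage f is a single given cell, leaving R5C1 = 3.
The 3 cells of cage d must have sum 9; hence R3C1 = 1.
The 3 cells of cage d must have sum 9, so R3C2 = 4.
Cage d has sum 9, leaving R4C1 = 4.
Column 3 needs a 2, and only R3C3 is open for it.
2 is placed in row 3; hence R3C4 = 5.
Row 3 already has 5, leaving R3C5 = 3.
Cage h needs two cells with sum 7, leaving R2C5 = 4.
The 3 cells of cage a must have sum 7, which forces R2C2 = 2.
4 is placed in row 2, which forces R2C3 = 3.
2 is placed in row 2, so R2C4 = 1.
Column 3 already has 3; hence R4C3 = 1.
Column 4 already has 1, which forces R4C4 = 2.
Row 4 now contains 2, so R4C5 = 5.
The 4 cells of cage g must have sum 12, so R5C4 = 4.
5 is placed in column 5, so R5C5 = 2.
Cage i needs sum 13, so R1C2 = 5.
The 4 cells of cage i must have sum 13; hence R1C3 = 4.
Column 4 already has 4; hence R1C4 = 3.
5 is placed in column 5, so R1C5 = 1.
Row 4 now contains 1, which forces R4C2 = 3.
Cage b's pair has sum 6, so R5C2 = 1.
4 is placed in row 5, which forces R5C3 = 5.
Completed grid: 2 5 4 3 1 / 5 2 3 1 4 / 1 4 2 5 3 / 4 3 1 2 5 / 3 1 5 4 2.

5 2 3 1 4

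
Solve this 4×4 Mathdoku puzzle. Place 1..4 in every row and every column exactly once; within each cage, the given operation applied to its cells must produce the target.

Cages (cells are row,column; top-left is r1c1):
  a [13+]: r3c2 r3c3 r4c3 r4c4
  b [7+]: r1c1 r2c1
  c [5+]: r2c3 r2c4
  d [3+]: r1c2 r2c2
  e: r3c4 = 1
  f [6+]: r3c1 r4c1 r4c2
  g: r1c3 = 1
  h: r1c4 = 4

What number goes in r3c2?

4

Cage g is a single given cell, leaving r1c3 = 1.
H is a freebie; hence r1c4 = 4.
Cage e is given; hence r3c4 = 1.
4 is placed in row 1, which forces r1c1 = 3.
1 is placed in row 1, which forces r1c2 = 2.
The two cells of cage b must have sum 7, leaving r2c1 = 4.
The two cells of cage d must have sum 3; hence r2c2 = 1.
3 is placed in column 1; hence r3c1 = 2.
The 4 cells of cage a must have sum 13, which forces r3c2 = 4.
Row 3 now contains 2, so r3c3 = 3.
Column 1 already has 2, so r4c1 = 1.
Column 2 now contains 1, which forces r4c2 = 3.
Cage a has sum 13, leaving r4c3 = 4.
Row 4 now contains 3; hence r4c4 = 2.
Column 3 already has 3, so r2c3 = 2.
2 is placed in column 4, so r2c4 = 3.
The full grid is 3 2 1 4 / 4 1 2 3 / 2 4 3 1 / 1 3 4 2.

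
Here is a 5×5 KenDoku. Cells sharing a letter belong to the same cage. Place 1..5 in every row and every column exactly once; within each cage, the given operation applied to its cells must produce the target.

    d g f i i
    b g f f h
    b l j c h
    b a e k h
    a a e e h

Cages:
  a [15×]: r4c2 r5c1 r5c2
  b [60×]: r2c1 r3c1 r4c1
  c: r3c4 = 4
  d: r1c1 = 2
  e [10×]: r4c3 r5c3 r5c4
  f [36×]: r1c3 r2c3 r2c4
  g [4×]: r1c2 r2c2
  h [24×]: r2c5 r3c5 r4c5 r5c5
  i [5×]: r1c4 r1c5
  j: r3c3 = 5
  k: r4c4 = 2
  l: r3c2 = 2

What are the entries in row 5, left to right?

Cage d is a single given cell; hence r1c1 = 2.
Cage f has product 36, so r1c3 = 3.
Cage f needs product 36; hence r2c3 = 4.
The 3 cells of cage f must have product 36, so r2c4 = 3.
L is a freebie, leaving r3c2 = 2.
J is a freebie, leaving r3c3 = 5.
Cage c is a single given cell, which forces r3c4 = 4.
K is a freebie, leaving r4c4 = 2.
Cage g's pair has product 4; hence r1c2 = 4.
Row 2 already has 3, which forces r2c1 = 5.
Row 2 now contains 4, leaving r2c2 = 1.
Row 2 already has 1; hence r2c5 = 2.
Row 3 now contains 4; hence r3c1 = 3.
Row 3 now contains 3, so r3c5 = 1.
The 3 cells of cage b must have product 60, which forces r4c1 = 4.
2 is placed in row 4, which forces r4c3 = 1.
Row 4 already has 4, which forces r4c5 = 3.
Column 1 now contains 3, leaving r5c1 = 1.
Cage e needs product 10, leaving r5c3 = 2.
The 3 cells of cage e must have product 10; hence r5c4 = 5.
Column 5 now contains 3, so r5c5 = 4.
Column 4 already has 5, leaving r1c4 = 1.
Column 5 now contains 1, which forces r1c5 = 5.
Row 4 already has 3; hence r4c2 = 5.
Row 5 now contains 5; hence r5c2 = 3.
The full grid is 2 4 3 1 5 / 5 1 4 3 2 / 3 2 5 4 1 / 4 5 1 2 3 / 1 3 2 5 4.

1 3 2 5 4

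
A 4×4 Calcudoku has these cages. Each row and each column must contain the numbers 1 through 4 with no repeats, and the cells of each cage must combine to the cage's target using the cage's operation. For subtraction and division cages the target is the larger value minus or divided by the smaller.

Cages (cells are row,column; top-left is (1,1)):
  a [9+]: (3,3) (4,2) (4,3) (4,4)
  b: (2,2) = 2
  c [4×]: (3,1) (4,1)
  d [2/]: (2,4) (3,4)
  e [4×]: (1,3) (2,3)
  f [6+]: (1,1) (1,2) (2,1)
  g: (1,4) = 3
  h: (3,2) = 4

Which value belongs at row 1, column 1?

Cage g is a single given cell, which forces (1,4) = 3.
Cage b is given, which forces (2,2) = 2.
Cage h is given, leaving (3,2) = 4.
Column 2 already has 2; hence (1,2) = 1.
Row 1 already has 1, which forces (1,3) = 4.
Column 3 already has 4, which forces (2,3) = 1.
Row 2 already has 1, leaving (2,4) = 4.
4 is placed in row 3, leaving (3,1) = 1.
Cage d's pair has quotient 2, leaving (3,4) = 2.
The two cells of cage c must have product 4, leaving (4,1) = 4.
Column 2 already has 1, leaving (4,2) = 3.
Row 4 now contains 3; hence (4,3) = 2.
Column 4 already has 2, so (4,4) = 1.
Row 1 now contains 4, so (1,1) = 2.
Row 2 already has 1, leaving (2,1) = 3.
Row 3 now contains 2, so (3,3) = 3.
The full grid is 2 1 4 3 / 3 2 1 4 / 1 4 3 2 / 4 3 2 1.

2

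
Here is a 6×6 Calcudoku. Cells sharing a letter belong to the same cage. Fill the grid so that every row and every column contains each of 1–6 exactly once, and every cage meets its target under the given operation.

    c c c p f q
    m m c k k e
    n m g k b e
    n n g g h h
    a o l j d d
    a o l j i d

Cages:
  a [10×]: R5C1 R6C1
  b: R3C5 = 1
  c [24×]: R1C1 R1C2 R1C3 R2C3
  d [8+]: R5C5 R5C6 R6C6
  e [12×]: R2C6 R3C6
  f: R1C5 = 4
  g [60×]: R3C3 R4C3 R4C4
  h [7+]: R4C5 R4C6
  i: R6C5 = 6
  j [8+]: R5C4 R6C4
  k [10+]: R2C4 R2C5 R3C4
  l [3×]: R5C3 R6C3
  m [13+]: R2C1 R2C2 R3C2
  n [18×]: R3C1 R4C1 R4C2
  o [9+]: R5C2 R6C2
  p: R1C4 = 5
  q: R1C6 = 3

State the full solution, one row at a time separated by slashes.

P is a freebie, leaving R1C4 = 5.
F is a freebie; hence R1C5 = 4.
Cage q is a single given cell, so R1C6 = 3.
B is a freebie, which forces R3C5 = 1.
I is a freebie, which forces R6C5 = 6.
The 4 cells of cage c must have product 24, leaving R2C3 = 2.
Row 2 now contains 2, so R2C6 = 6.
Column 6 already has 6, so R3C6 = 2.
The two cells of cage j must have sum 8, which forces R5C4 = 6.
The two cells of cage j must have sum 8, so R6C4 = 2.
The two cells of cage a must have product 10, so R5C1 = 2.
2 is placed in row 5, so R5C5 = 3.
2 is placed in row 6; hence R6C1 = 5.
5 is placed in row 6; hence R6C2 = 4.
Row 6 already has 4, which forces R6C6 = 1.
Cage c has product 24, leaving R1C2 = 2.
Cage m has sum 13, leaving R2C1 = 4.
Cage m needs sum 13, which forces R2C2 = 3.
The 3 cells of cage k must have sum 10, so R2C4 = 1.
3 is placed in column 5; hence R2C5 = 5.
Cage m has sum 13, leaving R3C2 = 6.
Cage k needs sum 10; hence R3C4 = 4.
Column 2 now contains 6; hence R4C2 = 1.
4 is placed in column 4, so R4C4 = 3.
3 is placed in column 5, so R4C5 = 2.
The two cells of cage h must have sum 7; hence R4C6 = 5.
4 is placed in column 2, so R5C2 = 5.
3 is placed in row 5, which forces R5C3 = 1.
Cage d needs sum 8, so R5C6 = 4.
Row 6 already has 1; hence R6C3 = 3.
Cage c has product 24, so R1C1 = 1.
Column 3 now contains 1, which forces R1C3 = 6.
6 is placed in row 3, which forces R3C1 = 3.
Column 3 now contains 3, which forces R3C3 = 5.
3 is placed in row 4, which forces R4C1 = 6.
Row 4 already has 5, which forces R4C3 = 4.

1 2 6 5 4 3 / 4 3 2 1 5 6 / 3 6 5 4 1 2 / 6 1 4 3 2 5 / 2 5 1 6 3 4 / 5 4 3 2 6 1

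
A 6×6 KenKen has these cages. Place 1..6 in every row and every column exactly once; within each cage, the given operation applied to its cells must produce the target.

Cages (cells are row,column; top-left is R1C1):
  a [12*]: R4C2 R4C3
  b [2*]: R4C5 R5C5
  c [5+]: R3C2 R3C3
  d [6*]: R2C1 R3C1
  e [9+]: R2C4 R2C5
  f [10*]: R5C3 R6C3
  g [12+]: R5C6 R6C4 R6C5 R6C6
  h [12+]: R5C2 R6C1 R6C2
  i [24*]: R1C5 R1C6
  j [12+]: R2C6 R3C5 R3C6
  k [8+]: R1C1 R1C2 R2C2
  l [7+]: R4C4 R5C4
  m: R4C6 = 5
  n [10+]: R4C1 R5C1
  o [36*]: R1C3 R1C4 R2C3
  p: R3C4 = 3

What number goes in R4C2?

P is a freebie, which forces R3C4 = 3.
Cage m is a single given cell; hence R4C6 = 5.
In row 3, 5 can only go at R3C5, so R3C5 = 5.
The only place for 2 in row 3 is R3C1.
Cage d's pair has product 6, so R2C1 = 3.
Row 2 now contains 3, leaving R2C5 = 4.
Column 5 now contains 4, which forces R1C5 = 6.
Cage i's pair has product 24, so R1C6 = 4.
Cage e's pair has sum 9; hence R2C4 = 5.
The 3 cells of cage o must have product 36, which forces R1C3 = 3.
Row 1 already has 6; hence R1C4 = 2.
Cage o has product 36, leaving R2C3 = 6.
Row 2 now contains 6, leaving R2C6 = 1.
Column 6 already has 1, leaving R3C6 = 6.
Row 2 now contains 1; hence R2C2 = 2.
Row 4 needs a 3, and only R4C2 is open for it.
The two cells of cage a must have product 12, so R4C3 = 4.
The two cells of cage c must have sum 5, so R3C2 = 4.
4 is placed in column 3, so R3C3 = 1.
4 is placed in row 4, which forces R4C1 = 6.
Row 4 already has 6; hence R4C4 = 1.
Row 4 now contains 1, leaving R4C5 = 2.
The two cells of cage n must have sum 10, so R5C1 = 4.
1 is placed in column 4, which forces R5C4 = 6.
Column 5 already has 2, leaving R5C5 = 1.
6 is placed in column 4, so R6C4 = 4.
1 is placed in column 5, which forces R6C5 = 3.
Row 6 already has 3, so R6C6 = 2.
1 is placed in row 5; hence R5C2 = 5.
The two cells of cage f must have product 10; hence R5C3 = 2.
Column 6 already has 2, so R5C6 = 3.
Cage h has sum 12, leaving R6C1 = 1.
Cage h has sum 12, which forces R6C2 = 6.
Row 6 already has 2; hence R6C3 = 5.
Column 1 already has 1, which forces R1C1 = 5.
Column 2 already has 5, leaving R1C2 = 1.
Completed grid: 5 1 3 2 6 4 / 3 2 6 5 4 1 / 2 4 1 3 5 6 / 6 3 4 1 2 5 / 4 5 2 6 1 3 / 1 6 5 4 3 2.

3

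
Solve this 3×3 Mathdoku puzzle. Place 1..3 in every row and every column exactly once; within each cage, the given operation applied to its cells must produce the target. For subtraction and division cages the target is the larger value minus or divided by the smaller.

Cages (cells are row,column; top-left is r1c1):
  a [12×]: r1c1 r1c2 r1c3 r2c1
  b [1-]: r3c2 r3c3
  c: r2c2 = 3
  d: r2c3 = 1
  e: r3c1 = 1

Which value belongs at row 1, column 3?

2

The 4 cells of cage a must have product 12, which forces r2c1 = 2.
C is a freebie; hence r2c2 = 3.
Cage d is given; hence r2c3 = 1.
Cage e is given, so r3c1 = 1.
Row 3 now contains 1; hence r3c2 = 2.
Row 3 now contains 2; hence r3c3 = 3.
Column 1 already has 1, leaving r1c1 = 3.
Column 2 now contains 2, so r1c2 = 1.
Column 3 now contains 3, so r1c3 = 2.
Completed grid: 3 1 2 / 2 3 1 / 1 2 3.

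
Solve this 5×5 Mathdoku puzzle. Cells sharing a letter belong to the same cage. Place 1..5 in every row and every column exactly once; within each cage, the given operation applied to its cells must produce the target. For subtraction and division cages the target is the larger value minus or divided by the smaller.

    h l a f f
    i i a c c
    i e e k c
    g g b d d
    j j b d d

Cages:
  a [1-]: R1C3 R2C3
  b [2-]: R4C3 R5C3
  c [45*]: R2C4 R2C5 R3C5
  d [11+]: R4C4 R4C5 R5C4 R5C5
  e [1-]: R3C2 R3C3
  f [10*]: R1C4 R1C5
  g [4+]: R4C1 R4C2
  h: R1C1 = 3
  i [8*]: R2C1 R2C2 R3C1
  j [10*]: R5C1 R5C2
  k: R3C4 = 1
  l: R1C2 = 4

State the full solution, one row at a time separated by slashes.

Cage h is a single given cell, leaving R1C1 = 3.
Cage l is given, which forces R1C2 = 4.
Cage c has product 45, so R2C4 = 3.
Cage c has product 45, which forces R2C5 = 5.
Cage k is given, which forces R3C4 = 1.
Cage c has product 45, leaving R3C5 = 3.
Column 1 already has 3, which forces R4C1 = 1.
Row 4 already has 1, which forces R4C2 = 3.
Cage f needs two cells with product 10; hence R1C4 = 5.
Column 5 now contains 5; hence R1C5 = 2.
Cage i has product 8, so R2C2 = 1.
The two cells of cage e must have difference 1, leaving R3C2 = 5.
Cage e's pair has difference 1, so R3C3 = 4.
Cage d has sum 11, which forces R4C4 = 2.
Cage d needs sum 11; hence R4C5 = 4.
Column 2 now contains 5; hence R5C2 = 2.
2 is placed in row 5, which forces R5C3 = 3.
The 4 cells of cage d must have sum 11, leaving R5C4 = 4.
Cage d needs sum 11, leaving R5C5 = 1.
Row 1 now contains 2, which forces R1C3 = 1.
Cage i needs product 8, so R2C1 = 4.
Column 3 now contains 4, so R2C3 = 2.
Row 3 already has 4; hence R3C1 = 2.
Row 4 now contains 2; hence R4C3 = 5.
2 is placed in row 5, which forces R5C1 = 5.

3 4 1 5 2 / 4 1 2 3 5 / 2 5 4 1 3 / 1 3 5 2 4 / 5 2 3 4 1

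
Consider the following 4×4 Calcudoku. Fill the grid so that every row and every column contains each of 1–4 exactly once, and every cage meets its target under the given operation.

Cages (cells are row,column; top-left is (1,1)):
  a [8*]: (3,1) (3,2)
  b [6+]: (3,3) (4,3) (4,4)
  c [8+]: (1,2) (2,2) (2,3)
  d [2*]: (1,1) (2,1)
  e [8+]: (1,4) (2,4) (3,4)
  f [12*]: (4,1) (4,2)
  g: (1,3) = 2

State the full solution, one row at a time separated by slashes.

Cage g is a single given cell; hence (1,3) = 2.
2 is placed in row 1; hence (1,1) = 1.
Cage d's pair has product 2, so (2,1) = 2.
2 is placed in column 1, which forces (3,1) = 4.
4 is placed in row 3, leaving (3,2) = 2.
4 is placed in column 1, so (4,1) = 3.
Row 4 now contains 3, so (4,2) = 4.
4 is placed in row 4, leaving (4,3) = 1.
Row 4 already has 1, which forces (4,4) = 2.
Column 2 already has 4, so (1,2) = 3.
Row 1 already has 3, which forces (1,4) = 4.
The 3 cells of cage c must have sum 8; hence (2,2) = 1.
Cage c has sum 8; hence (2,3) = 4.
Row 2 now contains 1, which forces (2,4) = 3.
1 is placed in column 3; hence (3,3) = 3.
Column 4 now contains 3; hence (3,4) = 1.

1 3 2 4 / 2 1 4 3 / 4 2 3 1 / 3 4 1 2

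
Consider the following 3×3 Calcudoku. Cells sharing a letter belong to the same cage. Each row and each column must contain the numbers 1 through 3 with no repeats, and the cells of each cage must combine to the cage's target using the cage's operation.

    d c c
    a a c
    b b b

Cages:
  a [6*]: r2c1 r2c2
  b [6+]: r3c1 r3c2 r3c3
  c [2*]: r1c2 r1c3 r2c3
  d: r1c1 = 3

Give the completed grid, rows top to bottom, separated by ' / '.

3 1 2 / 2 3 1 / 1 2 3

Cage d is a single given cell, so r1c1 = 3.
The 3 cells of cage c must have product 2; hence r1c2 = 1.
Cage c has product 2, so r1c3 = 2.
3 is placed in column 1, which forces r2c1 = 2.
Row 2 already has 2, so r2c2 = 3.
Cage c needs product 2; hence r2c3 = 1.
2 is placed in column 1, so r3c1 = 1.
3 is placed in column 2, leaving r3c2 = 2.
Column 3 now contains 1, so r3c3 = 3.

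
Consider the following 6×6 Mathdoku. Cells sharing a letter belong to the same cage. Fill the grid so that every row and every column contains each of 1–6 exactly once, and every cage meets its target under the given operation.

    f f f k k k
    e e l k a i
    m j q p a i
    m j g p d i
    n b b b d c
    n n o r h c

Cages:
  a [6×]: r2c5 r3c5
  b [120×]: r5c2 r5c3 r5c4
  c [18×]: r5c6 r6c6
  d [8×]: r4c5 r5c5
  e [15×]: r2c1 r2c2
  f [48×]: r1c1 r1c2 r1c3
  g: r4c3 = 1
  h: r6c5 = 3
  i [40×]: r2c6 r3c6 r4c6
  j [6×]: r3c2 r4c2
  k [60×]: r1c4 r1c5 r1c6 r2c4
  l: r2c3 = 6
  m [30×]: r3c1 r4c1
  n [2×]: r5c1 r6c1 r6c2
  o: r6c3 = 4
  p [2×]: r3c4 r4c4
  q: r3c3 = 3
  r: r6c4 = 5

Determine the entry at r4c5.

Cage l is a single given cell, which forces r2c3 = 6.
Cage q is a single given cell, which forces r3c3 = 3.
Cage g is given, which forces r4c3 = 1.
1 is placed in row 4; hence r4c4 = 2.
Row 4 now contains 2, which forces r4c5 = 4.
Row 4 already has 4; hence r4c6 = 5.
Cage n has product 2; hence r5c1 = 1.
Column 5 now contains 4, which forces r5c5 = 2.
Cage n has product 2; hence r6c1 = 2.
Cage n needs product 2, so r6c2 = 1.
O is a freebie, so r6c3 = 4.
R is a freebie; hence r6c4 = 5.
H is a freebie, so r6c5 = 3.
3 is placed in row 6, leaving r6c6 = 6.
Column 3 already has 4, so r1c3 = 2.
The 4 cells of cage k must have product 60; hence r1c5 = 5.
Column 5 now contains 3, leaving r2c5 = 1.
Cage m needs two cells with product 30, leaving r3c1 = 5.
Cage j's pair has product 6, so r3c2 = 2.
Column 4 now contains 2, which forces r3c4 = 1.
Cage a's pair has product 6; hence r3c5 = 6.
Row 3 already has 2, so r3c6 = 4.
Row 4 now contains 5, leaving r4c1 = 6.
Cage j needs two cells with product 6, so r4c2 = 3.
Column 3 already has 4; hence r5c3 = 5.
Column 6 now contains 6, so r5c6 = 3.
Column 1 already has 6, leaving r1c1 = 4.
Cage f has product 48; hence r1c2 = 6.
Row 1 now contains 4; hence r1c4 = 3.
3 is placed in column 6; hence r1c6 = 1.
Column 1 already has 5, which forces r2c1 = 3.
Column 2 now contains 3, so r2c2 = 5.
Column 4 now contains 3, so r2c4 = 4.
Column 6 already has 4; hence r2c6 = 2.
Column 2 already has 6, leaving r5c2 = 4.
4 is placed in column 4, leaving r5c4 = 6.
Completed grid: 4 6 2 3 5 1 / 3 5 6 4 1 2 / 5 2 3 1 6 4 / 6 3 1 2 4 5 / 1 4 5 6 2 3 / 2 1 4 5 3 6.

4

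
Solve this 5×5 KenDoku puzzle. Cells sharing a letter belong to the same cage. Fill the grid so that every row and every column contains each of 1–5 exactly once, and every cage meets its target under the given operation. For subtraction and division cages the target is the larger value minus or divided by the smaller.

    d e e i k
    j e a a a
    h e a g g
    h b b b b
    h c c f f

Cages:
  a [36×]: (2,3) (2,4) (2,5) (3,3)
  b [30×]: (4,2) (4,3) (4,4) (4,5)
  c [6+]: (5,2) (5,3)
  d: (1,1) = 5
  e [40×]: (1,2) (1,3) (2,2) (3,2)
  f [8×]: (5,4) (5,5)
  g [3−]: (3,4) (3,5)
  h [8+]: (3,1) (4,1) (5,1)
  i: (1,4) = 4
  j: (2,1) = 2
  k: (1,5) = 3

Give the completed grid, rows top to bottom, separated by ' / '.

Cage d is given, which forces (1,1) = 5.
Cage i is a single given cell, which forces (1,4) = 4.
Cage k is given, which forces (1,5) = 3.
Cage j is given, so (2,1) = 2.
Cage a needs product 36, leaving (3,3) = 3.
Column 4 already has 4; hence (5,4) = 2.
2 is placed in row 5; hence (5,5) = 4.
The 4 cells of cage a must have product 36, so (2,3) = 4.
Cage a has product 36, which forces (2,4) = 3.
Column 5 already has 4; hence (2,5) = 1.
Cage g needs two cells with difference 3; hence (3,4) = 5.
The two cells of cage g must have difference 3, which forces (3,5) = 2.
Column 4 now contains 5; hence (4,4) = 1.
Column 5 already has 2; hence (4,5) = 5.
4 is placed in row 2, so (2,2) = 5.
Row 3 now contains 5; hence (3,2) = 4.
The 4 cells of cage b must have product 30, which forces (4,2) = 3.
Row 4 now contains 5, so (4,3) = 2.
Column 2 already has 5, which forces (5,2) = 1.
Row 5 now contains 1; hence (5,3) = 5.
Column 2 now contains 1, leaving (1,2) = 2.
2 is placed in column 3, leaving (1,3) = 1.
Row 3 now contains 4; hence (3,1) = 1.
Row 4 now contains 3; hence (4,1) = 4.
Row 5 now contains 1, so (5,1) = 3.

5 2 1 4 3 / 2 5 4 3 1 / 1 4 3 5 2 / 4 3 2 1 5 / 3 1 5 2 4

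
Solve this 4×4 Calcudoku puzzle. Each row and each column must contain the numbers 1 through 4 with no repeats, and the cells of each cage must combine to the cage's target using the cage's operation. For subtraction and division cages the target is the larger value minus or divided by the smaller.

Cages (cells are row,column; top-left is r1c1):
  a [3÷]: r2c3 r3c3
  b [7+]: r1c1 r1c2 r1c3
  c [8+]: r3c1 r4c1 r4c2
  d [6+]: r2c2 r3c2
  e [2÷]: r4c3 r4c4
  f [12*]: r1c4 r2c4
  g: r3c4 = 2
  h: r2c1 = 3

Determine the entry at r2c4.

H is a freebie, so r2c1 = 3.
3 is placed in row 2, which forces r2c3 = 1.
3 is placed in row 2, which forces r2c4 = 4.
Column 3 now contains 1, leaving r3c3 = 3.
G is a freebie; hence r3c4 = 2.
2 is placed in column 4, leaving r4c4 = 1.
4 is placed in column 4; hence r1c4 = 3.
Row 2 now contains 4, so r2c2 = 2.
Cage c needs sum 8, which forces r3c1 = 1.
Row 3 now contains 2, which forces r3c2 = 4.
Cage c needs sum 8, leaving r4c1 = 4.
Cage c needs sum 8, leaving r4c2 = 3.
Cage e's pair has quotient 2; hence r4c3 = 2.
Column 1 now contains 4, which forces r1c1 = 2.
Column 2 already has 4; hence r1c2 = 1.
2 is placed in column 3, which forces r1c3 = 4.
Filled in: 2 1 4 3 / 3 2 1 4 / 1 4 3 2 / 4 3 2 1.

4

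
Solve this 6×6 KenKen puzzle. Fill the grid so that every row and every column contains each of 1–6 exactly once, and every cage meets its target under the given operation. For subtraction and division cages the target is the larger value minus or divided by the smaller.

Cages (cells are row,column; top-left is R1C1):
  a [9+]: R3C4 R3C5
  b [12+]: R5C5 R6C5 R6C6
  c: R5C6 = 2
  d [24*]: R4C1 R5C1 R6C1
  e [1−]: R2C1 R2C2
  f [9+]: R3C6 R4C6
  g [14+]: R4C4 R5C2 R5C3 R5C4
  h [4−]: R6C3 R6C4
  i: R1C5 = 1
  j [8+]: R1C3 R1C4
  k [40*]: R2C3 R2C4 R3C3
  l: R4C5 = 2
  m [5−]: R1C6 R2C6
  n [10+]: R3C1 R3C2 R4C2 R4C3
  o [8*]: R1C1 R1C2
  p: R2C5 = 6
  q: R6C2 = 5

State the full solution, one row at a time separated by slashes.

2 4 5 3 1 6 / 3 2 4 5 6 1 / 5 1 2 6 3 4 / 6 3 1 4 2 5 / 4 6 3 1 5 2 / 1 5 6 2 4 3

I is a freebie, which forces R1C5 = 1.
Row 1 already has 1, which forces R1C6 = 6.
P is a freebie, leaving R2C5 = 6.
6 is placed in column 6; hence R2C6 = 1.
Cage l is given, which forces R4C5 = 2.
C is a freebie, leaving R5C6 = 2.
Q is a freebie, which forces R6C2 = 5.
The 3 cells of cage b must have sum 12, so R5C5 = 5.
In row 3, 6 can only go at R3C4, so R3C4 = 6.
Cage a needs two cells with sum 9; hence R3C5 = 3.
The two cells of cage h must have difference 4; hence R6C3 = 6.
Column 4 already has 6; hence R6C4 = 2.
Column 5 already has 3; hence R6C5 = 4.
4 is placed in row 6, so R6C6 = 3.
The 4 cells of cage g must have sum 14; hence R5C2 = 6.
4 is placed in row 6; hence R6C1 = 1.
Cage d has product 24; hence R4C1 = 6.
Row 5 now contains 6, so R5C1 = 4.
Column 1 already has 4; hence R1C1 = 2.
Cage o's pair has product 8, so R1C2 = 4.
Column 1 now contains 2, which forces R3C1 = 5.
Column 2 already has 4, leaving R3C2 = 1.
Row 3 already has 5, so R3C6 = 4.
1 is placed in column 2, which forces R4C2 = 3.
Cage g needs sum 14, leaving R4C4 = 4.
Column 6 now contains 4, leaving R4C6 = 5.
5 is placed in column 1, which forces R2C1 = 3.
3 is placed in column 2, leaving R2C2 = 2.
Cage k has product 40; hence R2C3 = 4.
4 is placed in column 4; hence R2C4 = 5.
Row 3 already has 4, leaving R3C3 = 2.
Row 4 already has 4, so R4C3 = 1.
1 is placed in column 3, leaving R5C3 = 3.
Row 5 now contains 3, leaving R5C4 = 1.
Column 3 already has 3; hence R1C3 = 5.
Column 4 now contains 5; hence R1C4 = 3.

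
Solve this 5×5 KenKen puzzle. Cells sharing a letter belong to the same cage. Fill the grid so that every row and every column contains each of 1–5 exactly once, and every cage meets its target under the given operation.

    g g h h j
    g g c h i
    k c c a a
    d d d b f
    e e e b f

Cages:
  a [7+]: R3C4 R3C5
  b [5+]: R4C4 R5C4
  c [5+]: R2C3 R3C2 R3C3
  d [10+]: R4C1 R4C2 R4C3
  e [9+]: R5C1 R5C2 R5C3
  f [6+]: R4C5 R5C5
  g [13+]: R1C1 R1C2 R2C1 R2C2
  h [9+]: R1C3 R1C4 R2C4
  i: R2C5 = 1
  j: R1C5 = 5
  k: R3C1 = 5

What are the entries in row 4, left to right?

Cage j is a single given cell, so R1C5 = 5.
Cage i is a single given cell; hence R2C5 = 1.
Cage k is given, leaving R3C1 = 5.
1 is placed in row 2, so R2C3 = 2.
Cage c needs sum 5, leaving R3C2 = 2.
Cage c has sum 5, leaving R3C3 = 1.
In column 4, 5 can only go at R2C4, so R2C4 = 5.
Cage g has sum 13, which forces R1C1 = 2.
Cage g needs sum 13, which forces R1C2 = 4.
Cage h has sum 9, leaving R1C3 = 3.
Cage h has sum 9, which forces R1C4 = 1.
Cage g needs sum 13, so R2C1 = 4.
Row 2 now contains 5, which forces R2C2 = 3.
Column 1 already has 4, leaving R4C1 = 1.
Row 4 now contains 1, which forces R4C2 = 5.
Row 4 already has 5, so R4C3 = 4.
Row 4 now contains 4, leaving R4C5 = 2.
Column 1 now contains 1, leaving R5C1 = 3.
5 is placed in column 2, so R5C2 = 1.
4 is placed in column 3, so R5C3 = 5.
Column 5 now contains 2, which forces R5C5 = 4.
The two cells of cage a must have sum 7, which forces R3C4 = 4.
4 is placed in column 5, which forces R3C5 = 3.
2 is placed in row 4; hence R4C4 = 3.
Row 5 now contains 4, which forces R5C4 = 2.
Completed grid: 2 4 3 1 5 / 4 3 2 5 1 / 5 2 1 4 3 / 1 5 4 3 2 / 3 1 5 2 4.

1 5 4 3 2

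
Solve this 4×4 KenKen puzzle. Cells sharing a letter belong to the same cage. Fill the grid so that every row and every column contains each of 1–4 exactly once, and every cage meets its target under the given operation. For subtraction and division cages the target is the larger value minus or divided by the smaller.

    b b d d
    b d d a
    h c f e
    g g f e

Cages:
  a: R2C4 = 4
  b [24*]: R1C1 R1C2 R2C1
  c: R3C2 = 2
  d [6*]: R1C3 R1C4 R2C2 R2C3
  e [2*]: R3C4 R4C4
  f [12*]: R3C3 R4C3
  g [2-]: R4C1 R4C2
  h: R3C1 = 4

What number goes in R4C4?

2

Cage a is a single given cell, so R2C4 = 4.
H is a freebie, which forces R3C1 = 4.
Cage c is given, leaving R3C2 = 2.
Row 3 already has 4, which forces R3C3 = 3.
Row 3 already has 2, which forces R3C4 = 1.
Column 3 already has 3, leaving R4C3 = 4.
Column 4 now contains 1; hence R4C4 = 2.
The 3 cells of cage b must have product 24, leaving R1C2 = 4.
Cage d has product 6, leaving R1C3 = 1.
Column 4 already has 2, leaving R1C4 = 3.
Cage d has product 6, leaving R2C2 = 1.
Cage d needs product 6, so R2C3 = 2.
Column 2 now contains 1, leaving R4C2 = 3.
Row 1 already has 3; hence R1C1 = 2.
Row 2 already has 2, so R2C1 = 3.
Row 4 now contains 3, which forces R4C1 = 1.
Completed grid: 2 4 1 3 / 3 1 2 4 / 4 2 3 1 / 1 3 4 2.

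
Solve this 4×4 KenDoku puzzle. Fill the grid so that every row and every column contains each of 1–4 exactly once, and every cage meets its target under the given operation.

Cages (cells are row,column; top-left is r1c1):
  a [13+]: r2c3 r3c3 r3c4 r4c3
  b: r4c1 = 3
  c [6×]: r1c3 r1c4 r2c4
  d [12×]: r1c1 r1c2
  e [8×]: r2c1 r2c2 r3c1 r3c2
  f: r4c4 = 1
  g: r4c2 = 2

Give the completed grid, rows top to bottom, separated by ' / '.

4 3 1 2 / 1 4 2 3 / 2 1 3 4 / 3 2 4 1

The 4 cells of cage a must have sum 13, leaving r3c4 = 4.
B is a freebie, so r4c1 = 3.
Cage g is given, which forces r4c2 = 2.
Row 4 already has 2; hence r4c3 = 4.
Cage f is given, leaving r4c4 = 1.
3 is placed in column 1, leaving r1c1 = 4.
Cage d's pair has product 12, leaving r1c2 = 3.
Cage c needs product 6, which forces r1c3 = 1.
Row 1 already has 3; hence r1c4 = 2.
The 4 cells of cage e must have product 8, so r2c1 = 1.
The 4 cells of cage e must have product 8; hence r2c2 = 4.
Column 4 already has 2, so r2c4 = 3.
The 4 cells of cage e must have product 8, leaving r3c1 = 2.
Column 2 already has 2, so r3c2 = 1.
Row 3 now contains 2, so r3c3 = 3.
Row 2 now contains 3, leaving r2c3 = 2.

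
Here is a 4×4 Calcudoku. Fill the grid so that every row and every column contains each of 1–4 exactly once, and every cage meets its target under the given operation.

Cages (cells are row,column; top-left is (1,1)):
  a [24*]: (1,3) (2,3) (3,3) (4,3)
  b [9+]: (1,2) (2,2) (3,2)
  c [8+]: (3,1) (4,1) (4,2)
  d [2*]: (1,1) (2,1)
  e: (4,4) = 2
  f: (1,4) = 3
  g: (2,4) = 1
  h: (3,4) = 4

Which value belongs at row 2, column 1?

2

F is a freebie, so (1,4) = 3.
Cage g is given, which forces (2,4) = 1.
H is a freebie; hence (3,4) = 4.
E is a freebie, which forces (4,4) = 2.
Cage d needs two cells with product 2, which forces (1,1) = 1.
1 is placed in row 2, leaving (2,1) = 2.
Column 1 already has 1, which forces (3,1) = 3.
3 is placed in row 3, so (3,2) = 2.
Row 3 now contains 2, so (3,3) = 1.
Column 1 now contains 3, which forces (4,1) = 4.
Row 4 already has 4; hence (4,3) = 3.
Column 2 already has 2, leaving (1,2) = 4.
Cage a has product 24, which forces (1,3) = 2.
The 3 cells of cage b must have sum 9, leaving (2,2) = 3.
Column 3 now contains 3, which forces (2,3) = 4.
Row 4 already has 3, so (4,2) = 1.
The full grid is 1 4 2 3 / 2 3 4 1 / 3 2 1 4 / 4 1 3 2.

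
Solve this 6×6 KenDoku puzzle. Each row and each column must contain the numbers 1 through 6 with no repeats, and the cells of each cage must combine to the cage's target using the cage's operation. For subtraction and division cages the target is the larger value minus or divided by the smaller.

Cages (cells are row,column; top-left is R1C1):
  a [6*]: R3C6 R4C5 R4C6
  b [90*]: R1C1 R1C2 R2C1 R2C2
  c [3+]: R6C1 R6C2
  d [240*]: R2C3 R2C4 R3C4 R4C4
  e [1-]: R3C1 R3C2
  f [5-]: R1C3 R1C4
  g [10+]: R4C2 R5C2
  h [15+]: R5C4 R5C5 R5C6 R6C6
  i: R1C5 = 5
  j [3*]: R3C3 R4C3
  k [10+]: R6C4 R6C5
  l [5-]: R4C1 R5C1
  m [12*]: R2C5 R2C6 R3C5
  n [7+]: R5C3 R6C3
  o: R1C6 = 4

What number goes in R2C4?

2

Cage i is given, which forces R1C5 = 5.
Cage o is a single given cell; hence R1C6 = 4.
In row 4, 5 can only go at R4C4, so R4C4 = 5.
The only place for 4 in row 4 is R4C2.
Column 2 now contains 4, so R5C2 = 6.
Cage l needs two cells with difference 5; hence R4C1 = 6.
6 is placed in row 5, so R5C1 = 1.
Column 1 now contains 1, so R6C1 = 2.
2 is placed in row 6, leaving R6C2 = 1.
Column 1 now contains 2, leaving R1C1 = 3.
Cage b needs product 90, so R1C2 = 2.
The 4 cells of cage b must have product 90, leaving R2C1 = 5.
Cage b has product 90, which forces R2C2 = 3.
Column 1 now contains 3; hence R3C1 = 4.
Column 2 now contains 3, leaving R3C2 = 5.
Row 5 needs a 5, and only R5C6 is open for it.
The 4 cells of cage h must have sum 15, which forces R6C6 = 3.
Cage a has product 6, so R4C5 = 3.
Column 5 already has 3; hence R5C5 = 4.
Column 5 already has 4, so R6C5 = 6.
Cage m has product 12, which forces R2C6 = 6.
The two cells of cage j must have product 3, which forces R3C3 = 3.
Row 4 already has 3; hence R4C3 = 1.
Row 4 already has 1, so R4C6 = 2.
Column 3 already has 3; hence R5C3 = 2.
4 is placed in row 5; hence R5C4 = 3.
Row 6 now contains 6, which forces R6C4 = 4.
1 is placed in column 3, which forces R1C3 = 6.
Cage f's pair has difference 5, which forces R1C4 = 1.
2 is placed in column 3, which forces R2C3 = 4.
4 is placed in column 4; hence R2C4 = 2.
Row 2 already has 2, which forces R2C5 = 1.
Cage d has product 240, which forces R3C4 = 6.
1 is placed in column 5, leaving R3C5 = 2.
2 is placed in column 6, so R3C6 = 1.
Row 6 now contains 4; hence R6C3 = 5.
Completed grid: 3 2 6 1 5 4 / 5 3 4 2 1 6 / 4 5 3 6 2 1 / 6 4 1 5 3 2 / 1 6 2 3 4 5 / 2 1 5 4 6 3.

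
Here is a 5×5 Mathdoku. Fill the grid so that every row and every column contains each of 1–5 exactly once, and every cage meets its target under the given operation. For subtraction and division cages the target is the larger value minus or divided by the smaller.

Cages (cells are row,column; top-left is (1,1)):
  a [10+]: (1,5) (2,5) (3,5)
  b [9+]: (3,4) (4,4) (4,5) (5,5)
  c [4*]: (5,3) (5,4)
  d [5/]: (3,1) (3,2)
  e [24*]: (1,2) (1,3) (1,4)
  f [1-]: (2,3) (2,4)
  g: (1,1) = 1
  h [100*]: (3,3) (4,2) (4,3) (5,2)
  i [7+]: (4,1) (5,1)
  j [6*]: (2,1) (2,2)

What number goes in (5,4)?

Cage g is given, leaving (1,1) = 1.
Column 1 already has 1; hence (3,1) = 5.
Row 3 now contains 5, which forces (3,2) = 1.
Cage h has product 100; hence (3,3) = 2.
The 4 cells of cage h must have product 100, so (4,2) = 2.
The 4 cells of cage h must have product 100, leaving (4,3) = 5.
Cage h has product 100, leaving (5,2) = 5.
Cage e needs product 24, which forces (1,4) = 2.
2 is placed in row 1, which forces (1,5) = 5.
Cage j needs two cells with product 6, which forces (2,1) = 2.
Column 2 already has 2; hence (2,2) = 3.
Row 2 now contains 2, leaving (2,5) = 1.
Cage b needs sum 9, so (4,4) = 1.
1 is placed in column 4, so (5,4) = 4.
Column 5 now contains 1, leaving (5,5) = 2.
3 is placed in column 2, leaving (1,2) = 4.
Cage e needs product 24, leaving (1,3) = 3.
1 is placed in row 2; hence (2,3) = 4.
Column 4 already has 4, so (2,4) = 5.
Column 4 already has 4, so (3,4) = 3.
Cage a needs sum 10, leaving (3,5) = 4.
Cage i's pair has sum 7; hence (4,1) = 4.
Cage b has sum 9, so (4,5) = 3.
Row 5 now contains 4; hence (5,1) = 3.
Row 5 now contains 4, leaving (5,3) = 1.
The full grid is 1 4 3 2 5 / 2 3 4 5 1 / 5 1 2 3 4 / 4 2 5 1 3 / 3 5 1 4 2.

4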